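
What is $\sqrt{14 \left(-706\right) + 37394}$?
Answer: $\sqrt{27510} \approx 165.86$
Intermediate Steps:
$\sqrt{14 \left(-706\right) + 37394} = \sqrt{-9884 + 37394} = \sqrt{27510}$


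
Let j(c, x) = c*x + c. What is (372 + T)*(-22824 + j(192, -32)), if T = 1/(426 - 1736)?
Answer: -7011545772/655 ≈ -1.0705e+7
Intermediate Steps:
T = -1/1310 (T = 1/(-1310) = -1/1310 ≈ -0.00076336)
j(c, x) = c + c*x
(372 + T)*(-22824 + j(192, -32)) = (372 - 1/1310)*(-22824 + 192*(1 - 32)) = 487319*(-22824 + 192*(-31))/1310 = 487319*(-22824 - 5952)/1310 = (487319/1310)*(-28776) = -7011545772/655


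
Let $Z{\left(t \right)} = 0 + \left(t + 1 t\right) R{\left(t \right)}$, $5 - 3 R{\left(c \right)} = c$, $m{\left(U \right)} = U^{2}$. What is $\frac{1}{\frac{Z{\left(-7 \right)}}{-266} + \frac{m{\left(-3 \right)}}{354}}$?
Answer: $\frac{2242}{529} \approx 4.2382$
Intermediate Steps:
$R{\left(c \right)} = \frac{5}{3} - \frac{c}{3}$
$Z{\left(t \right)} = 2 t \left(\frac{5}{3} - \frac{t}{3}\right)$ ($Z{\left(t \right)} = 0 + \left(t + 1 t\right) \left(\frac{5}{3} - \frac{t}{3}\right) = 0 + \left(t + t\right) \left(\frac{5}{3} - \frac{t}{3}\right) = 0 + 2 t \left(\frac{5}{3} - \frac{t}{3}\right) = 2 t \left(\frac{5}{3} - \frac{t}{3}\right)$)
$\frac{1}{\frac{Z{\left(-7 \right)}}{-266} + \frac{m{\left(-3 \right)}}{354}} = \frac{1}{\frac{\frac{2}{3} \left(-7\right) \left(5 - -7\right)}{-266} + \frac{\left(-3\right)^{2}}{354}} = \frac{1}{\frac{2}{3} \left(-7\right) \left(5 + 7\right) \left(- \frac{1}{266}\right) + 9 \cdot \frac{1}{354}} = \frac{1}{\frac{2}{3} \left(-7\right) 12 \left(- \frac{1}{266}\right) + \frac{3}{118}} = \frac{1}{\left(-56\right) \left(- \frac{1}{266}\right) + \frac{3}{118}} = \frac{1}{\frac{4}{19} + \frac{3}{118}} = \frac{1}{\frac{529}{2242}} = \frac{2242}{529}$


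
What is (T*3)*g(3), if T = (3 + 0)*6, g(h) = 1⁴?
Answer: 54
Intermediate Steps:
g(h) = 1
T = 18 (T = 3*6 = 18)
(T*3)*g(3) = (18*3)*1 = 54*1 = 54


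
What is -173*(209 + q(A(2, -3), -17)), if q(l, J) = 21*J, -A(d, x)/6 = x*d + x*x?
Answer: 25604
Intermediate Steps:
A(d, x) = -6*x**2 - 6*d*x (A(d, x) = -6*(x*d + x*x) = -6*(d*x + x**2) = -6*(x**2 + d*x) = -6*x**2 - 6*d*x)
-173*(209 + q(A(2, -3), -17)) = -173*(209 + 21*(-17)) = -173*(209 - 357) = -173*(-148) = 25604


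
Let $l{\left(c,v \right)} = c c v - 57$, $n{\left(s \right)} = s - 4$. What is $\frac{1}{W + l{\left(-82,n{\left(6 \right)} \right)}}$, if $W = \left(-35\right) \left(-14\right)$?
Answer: $\frac{1}{13881} \approx 7.2041 \cdot 10^{-5}$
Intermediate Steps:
$n{\left(s \right)} = -4 + s$ ($n{\left(s \right)} = s - 4 = -4 + s$)
$l{\left(c,v \right)} = -57 + v c^{2}$ ($l{\left(c,v \right)} = c^{2} v - 57 = v c^{2} - 57 = -57 + v c^{2}$)
$W = 490$
$\frac{1}{W + l{\left(-82,n{\left(6 \right)} \right)}} = \frac{1}{490 - \left(57 - \left(-4 + 6\right) \left(-82\right)^{2}\right)} = \frac{1}{490 + \left(-57 + 2 \cdot 6724\right)} = \frac{1}{490 + \left(-57 + 13448\right)} = \frac{1}{490 + 13391} = \frac{1}{13881}$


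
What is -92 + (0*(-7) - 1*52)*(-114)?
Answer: 5836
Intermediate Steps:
-92 + (0*(-7) - 1*52)*(-114) = -92 + (0 - 52)*(-114) = -92 - 52*(-114) = -92 + 5928 = 5836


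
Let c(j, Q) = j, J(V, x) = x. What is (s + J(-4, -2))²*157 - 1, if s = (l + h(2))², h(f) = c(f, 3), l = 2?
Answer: 30771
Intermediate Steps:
h(f) = f
s = 16 (s = (2 + 2)² = 4² = 16)
(s + J(-4, -2))²*157 - 1 = (16 - 2)²*157 - 1 = 14²*157 - 1 = 196*157 - 1 = 30772 - 1 = 30771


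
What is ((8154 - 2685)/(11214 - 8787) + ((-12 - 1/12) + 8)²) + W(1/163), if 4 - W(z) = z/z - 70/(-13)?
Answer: 25052597/1514448 ≈ 16.542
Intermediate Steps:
W(z) = -31/13 (W(z) = 4 - (z/z - 70/(-13)) = 4 - (1 - 70*(-1/13)) = 4 - (1 + 70/13) = 4 - 1*83/13 = 4 - 83/13 = -31/13)
((8154 - 2685)/(11214 - 8787) + ((-12 - 1/12) + 8)²) + W(1/163) = ((8154 - 2685)/(11214 - 8787) + ((-12 - 1/12) + 8)²) - 31/13 = (5469/2427 + ((-12 - 1*1/12) + 8)²) - 31/13 = (5469*(1/2427) + ((-12 - 1/12) + 8)²) - 31/13 = (1823/809 + (-145/12 + 8)²) - 31/13 = (1823/809 + (-49/12)²) - 31/13 = (1823/809 + 2401/144) - 31/13 = 2204921/116496 - 31/13 = 25052597/1514448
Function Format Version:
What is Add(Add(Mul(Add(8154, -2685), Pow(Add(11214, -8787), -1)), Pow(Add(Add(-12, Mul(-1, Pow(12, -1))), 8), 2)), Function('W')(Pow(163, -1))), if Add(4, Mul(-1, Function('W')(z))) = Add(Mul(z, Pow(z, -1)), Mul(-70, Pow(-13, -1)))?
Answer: Rational(25052597, 1514448) ≈ 16.542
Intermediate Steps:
Function('W')(z) = Rational(-31, 13) (Function('W')(z) = Add(4, Mul(-1, Add(Mul(z, Pow(z, -1)), Mul(-70, Pow(-13, -1))))) = Add(4, Mul(-1, Add(1, Mul(-70, Rational(-1, 13))))) = Add(4, Mul(-1, Add(1, Rational(70, 13)))) = Add(4, Mul(-1, Rational(83, 13))) = Add(4, Rational(-83, 13)) = Rational(-31, 13))
Add(Add(Mul(Add(8154, -2685), Pow(Add(11214, -8787), -1)), Pow(Add(Add(-12, Mul(-1, Pow(12, -1))), 8), 2)), Function('W')(Pow(163, -1))) = Add(Add(Mul(Add(8154, -2685), Pow(Add(11214, -8787), -1)), Pow(Add(Add(-12, Mul(-1, Pow(12, -1))), 8), 2)), Rational(-31, 13)) = Add(Add(Mul(5469, Pow(2427, -1)), Pow(Add(Add(-12, Mul(-1, Rational(1, 12))), 8), 2)), Rational(-31, 13)) = Add(Add(Mul(5469, Rational(1, 2427)), Pow(Add(Add(-12, Rational(-1, 12)), 8), 2)), Rational(-31, 13)) = Add(Add(Rational(1823, 809), Pow(Add(Rational(-145, 12), 8), 2)), Rational(-31, 13)) = Add(Add(Rational(1823, 809), Pow(Rational(-49, 12), 2)), Rational(-31, 13)) = Add(Add(Rational(1823, 809), Rational(2401, 144)), Rational(-31, 13)) = Add(Rational(2204921, 116496), Rational(-31, 13)) = Rational(25052597, 1514448)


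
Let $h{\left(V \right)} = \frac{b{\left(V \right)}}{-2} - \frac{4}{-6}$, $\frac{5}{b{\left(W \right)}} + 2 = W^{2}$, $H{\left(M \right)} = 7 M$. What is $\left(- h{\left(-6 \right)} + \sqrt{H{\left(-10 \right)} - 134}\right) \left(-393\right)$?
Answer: $\frac{15851}{68} - 786 i \sqrt{51} \approx 233.1 - 5613.2 i$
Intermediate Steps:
$b{\left(W \right)} = \frac{5}{-2 + W^{2}}$
$h{\left(V \right)} = \frac{2}{3} - \frac{5}{2 \left(-2 + V^{2}\right)}$ ($h{\left(V \right)} = \frac{5 \frac{1}{-2 + V^{2}}}{-2} - \frac{4}{-6} = \frac{5}{-2 + V^{2}} \left(- \frac{1}{2}\right) - - \frac{2}{3} = - \frac{5}{2 \left(-2 + V^{2}\right)} + \frac{2}{3} = \frac{2}{3} - \frac{5}{2 \left(-2 + V^{2}\right)}$)
$\left(- h{\left(-6 \right)} + \sqrt{H{\left(-10 \right)} - 134}\right) \left(-393\right) = \left(- \frac{-23 + 4 \left(-6\right)^{2}}{6 \left(-2 + \left(-6\right)^{2}\right)} + \sqrt{7 \left(-10\right) - 134}\right) \left(-393\right) = \left(- \frac{-23 + 4 \cdot 36}{6 \left(-2 + 36\right)} + \sqrt{-70 - 134}\right) \left(-393\right) = \left(- \frac{-23 + 144}{6 \cdot 34} + \sqrt{-204}\right) \left(-393\right) = \left(- \frac{121}{6 \cdot 34} + 2 i \sqrt{51}\right) \left(-393\right) = \left(\left(-1\right) \frac{121}{204} + 2 i \sqrt{51}\right) \left(-393\right) = \left(- \frac{121}{204} + 2 i \sqrt{51}\right) \left(-393\right) = \frac{15851}{68} - 786 i \sqrt{51}$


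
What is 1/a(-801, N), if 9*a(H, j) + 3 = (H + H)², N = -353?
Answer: 3/855467 ≈ 3.5069e-6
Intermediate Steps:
a(H, j) = -⅓ + 4*H²/9 (a(H, j) = -⅓ + (H + H)²/9 = -⅓ + (2*H)²/9 = -⅓ + (4*H²)/9 = -⅓ + 4*H²/9)
1/a(-801, N) = 1/(-⅓ + (4/9)*(-801)²) = 1/(-⅓ + (4/9)*641601) = 1/(-⅓ + 285156) = 1/(855467/3) = 3/855467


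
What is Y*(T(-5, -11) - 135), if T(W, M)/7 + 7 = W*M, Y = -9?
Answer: -1809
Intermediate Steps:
T(W, M) = -49 + 7*M*W (T(W, M) = -49 + 7*(W*M) = -49 + 7*(M*W) = -49 + 7*M*W)
Y*(T(-5, -11) - 135) = -9*((-49 + 7*(-11)*(-5)) - 135) = -9*((-49 + 385) - 135) = -9*(336 - 135) = -9*201 = -1809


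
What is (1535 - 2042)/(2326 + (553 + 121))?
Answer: -169/1000 ≈ -0.16900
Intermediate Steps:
(1535 - 2042)/(2326 + (553 + 121)) = -507/(2326 + 674) = -507/3000 = -507*1/3000 = -169/1000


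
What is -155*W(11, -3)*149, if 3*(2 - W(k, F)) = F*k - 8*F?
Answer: -115475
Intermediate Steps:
W(k, F) = 2 + 8*F/3 - F*k/3 (W(k, F) = 2 - (F*k - 8*F)/3 = 2 - (-8*F + F*k)/3 = 2 + (8*F/3 - F*k/3) = 2 + 8*F/3 - F*k/3)
-155*W(11, -3)*149 = -155*(2 + (8/3)*(-3) - 1/3*(-3)*11)*149 = -155*(2 - 8 + 11)*149 = -155*5*149 = -775*149 = -115475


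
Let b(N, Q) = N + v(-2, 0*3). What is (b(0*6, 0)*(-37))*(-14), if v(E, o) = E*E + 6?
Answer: 5180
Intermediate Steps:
v(E, o) = 6 + E**2 (v(E, o) = E**2 + 6 = 6 + E**2)
b(N, Q) = 10 + N (b(N, Q) = N + (6 + (-2)**2) = N + (6 + 4) = N + 10 = 10 + N)
(b(0*6, 0)*(-37))*(-14) = ((10 + 0*6)*(-37))*(-14) = ((10 + 0)*(-37))*(-14) = (10*(-37))*(-14) = -370*(-14) = 5180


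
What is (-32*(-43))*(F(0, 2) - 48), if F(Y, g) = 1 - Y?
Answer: -64672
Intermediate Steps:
(-32*(-43))*(F(0, 2) - 48) = (-32*(-43))*((1 - 1*0) - 48) = 1376*((1 + 0) - 48) = 1376*(1 - 48) = 1376*(-47) = -64672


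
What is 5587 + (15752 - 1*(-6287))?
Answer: 27626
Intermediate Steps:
5587 + (15752 - 1*(-6287)) = 5587 + (15752 + 6287) = 5587 + 22039 = 27626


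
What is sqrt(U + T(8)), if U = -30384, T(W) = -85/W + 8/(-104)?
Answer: I*sqrt(82187274)/52 ≈ 174.34*I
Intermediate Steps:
T(W) = -1/13 - 85/W (T(W) = -85/W + 8*(-1/104) = -85/W - 1/13 = -1/13 - 85/W)
sqrt(U + T(8)) = sqrt(-30384 + (1/13)*(-1105 - 1*8)/8) = sqrt(-30384 + (1/13)*(1/8)*(-1105 - 8)) = sqrt(-30384 + (1/13)*(1/8)*(-1113)) = sqrt(-30384 - 1113/104) = sqrt(-3161049/104) = I*sqrt(82187274)/52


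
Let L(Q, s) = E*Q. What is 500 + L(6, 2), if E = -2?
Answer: 488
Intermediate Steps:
L(Q, s) = -2*Q
500 + L(6, 2) = 500 - 2*6 = 500 - 12 = 488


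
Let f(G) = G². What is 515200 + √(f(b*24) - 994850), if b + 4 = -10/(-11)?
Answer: 515200 + I*√119710994/11 ≈ 5.152e+5 + 994.66*I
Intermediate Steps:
b = -34/11 (b = -4 - 10/(-11) = -4 - 10*(-1/11) = -4 + 10/11 = -34/11 ≈ -3.0909)
515200 + √(f(b*24) - 994850) = 515200 + √((-34/11*24)² - 994850) = 515200 + √((-816/11)² - 994850) = 515200 + √(665856/121 - 994850) = 515200 + √(-119710994/121) = 515200 + I*√119710994/11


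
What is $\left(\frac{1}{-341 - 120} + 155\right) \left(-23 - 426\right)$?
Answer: $- \frac{32082846}{461} \approx -69594.0$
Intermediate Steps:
$\left(\frac{1}{-341 - 120} + 155\right) \left(-23 - 426\right) = \left(\frac{1}{-461} + 155\right) \left(-449\right) = \left(- \frac{1}{461} + 155\right) \left(-449\right) = \frac{71454}{461} \left(-449\right) = - \frac{32082846}{461}$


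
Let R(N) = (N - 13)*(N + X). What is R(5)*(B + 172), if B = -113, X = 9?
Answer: -6608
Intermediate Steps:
R(N) = (-13 + N)*(9 + N) (R(N) = (N - 13)*(N + 9) = (-13 + N)*(9 + N))
R(5)*(B + 172) = (-117 + 5² - 4*5)*(-113 + 172) = (-117 + 25 - 20)*59 = -112*59 = -6608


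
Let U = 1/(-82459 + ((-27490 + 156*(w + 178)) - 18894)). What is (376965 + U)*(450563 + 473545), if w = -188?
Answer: 45426716005680552/130403 ≈ 3.4836e+11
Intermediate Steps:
U = -1/130403 (U = 1/(-82459 + ((-27490 + 156*(-188 + 178)) - 18894)) = 1/(-82459 + ((-27490 + 156*(-10)) - 18894)) = 1/(-82459 + ((-27490 - 1560) - 18894)) = 1/(-82459 + (-29050 - 18894)) = 1/(-82459 - 47944) = 1/(-130403) = -1/130403 ≈ -7.6685e-6)
(376965 + U)*(450563 + 473545) = (376965 - 1/130403)*(450563 + 473545) = (49157366894/130403)*924108 = 45426716005680552/130403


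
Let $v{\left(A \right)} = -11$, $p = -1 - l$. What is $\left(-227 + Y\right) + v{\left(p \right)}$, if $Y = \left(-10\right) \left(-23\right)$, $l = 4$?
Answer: $-8$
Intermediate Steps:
$p = -5$ ($p = -1 - 4 = -5$)
$Y = 230$
$\left(-227 + Y\right) + v{\left(p \right)} = \left(-227 + 230\right) - 11 = 3 - 11 = -8$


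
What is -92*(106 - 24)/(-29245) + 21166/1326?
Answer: 314501507/19389435 ≈ 16.220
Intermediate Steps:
-92*(106 - 24)/(-29245) + 21166/1326 = -92*82*(-1/29245) + 21166*(1/1326) = -7544*(-1/29245) + 10583/663 = 7544/29245 + 10583/663 = 314501507/19389435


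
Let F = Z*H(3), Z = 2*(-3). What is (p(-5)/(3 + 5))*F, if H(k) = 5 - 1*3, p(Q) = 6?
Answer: -9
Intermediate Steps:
Z = -6
H(k) = 2 (H(k) = 5 - 3 = 2)
F = -12 (F = -6*2 = -12)
(p(-5)/(3 + 5))*F = (6/(3 + 5))*(-12) = (6/8)*(-12) = (6*(⅛))*(-12) = (¾)*(-12) = -9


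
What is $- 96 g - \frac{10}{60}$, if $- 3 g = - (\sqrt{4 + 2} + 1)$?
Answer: $- \frac{193}{6} - 32 \sqrt{6} \approx -110.55$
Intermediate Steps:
$g = \frac{1}{3} + \frac{\sqrt{6}}{3}$ ($g = - \frac{\left(-1\right) \left(\sqrt{4 + 2} + 1\right)}{3} = - \frac{\left(-1\right) \left(\sqrt{6} + 1\right)}{3} = - \frac{\left(-1\right) \left(1 + \sqrt{6}\right)}{3} = - \frac{-1 - \sqrt{6}}{3} = \frac{1}{3} + \frac{\sqrt{6}}{3} \approx 1.1498$)
$- 96 g - \frac{10}{60} = - 96 \left(\frac{1}{3} + \frac{\sqrt{6}}{3}\right) - \frac{10}{60} = \left(-32 - 32 \sqrt{6}\right) - \frac{1}{6} = - \frac{193}{6} - 32 \sqrt{6}$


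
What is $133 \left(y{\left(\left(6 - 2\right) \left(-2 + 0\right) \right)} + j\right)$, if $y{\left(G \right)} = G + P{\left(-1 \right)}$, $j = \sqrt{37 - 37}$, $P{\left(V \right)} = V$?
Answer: $-1197$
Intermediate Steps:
$j = 0$ ($j = \sqrt{37 + \left(-39 + 2\right)} = \sqrt{37 - 37} = \sqrt{0} = 0$)
$y{\left(G \right)} = -1 + G$ ($y{\left(G \right)} = G - 1 = -1 + G$)
$133 \left(y{\left(\left(6 - 2\right) \left(-2 + 0\right) \right)} + j\right) = 133 \left(\left(-1 + \left(6 - 2\right) \left(-2 + 0\right)\right) + 0\right) = 133 \left(\left(-1 + 4 \left(-2\right)\right) + 0\right) = 133 \left(\left(-1 - 8\right) + 0\right) = 133 \left(-9 + 0\right) = 133 \left(-9\right) = -1197$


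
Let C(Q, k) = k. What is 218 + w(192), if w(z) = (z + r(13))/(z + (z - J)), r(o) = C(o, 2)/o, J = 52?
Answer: 471693/2158 ≈ 218.58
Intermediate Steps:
r(o) = 2/o
w(z) = (2/13 + z)/(-52 + 2*z) (w(z) = (z + 2/13)/(z + (z - 1*52)) = (z + 2*(1/13))/(z + (z - 52)) = (z + 2/13)/(z + (-52 + z)) = (2/13 + z)/(-52 + 2*z))
218 + w(192) = 218 + (2 + 13*192)/(26*(-26 + 192)) = 218 + (1/26)*(2 + 2496)/166 = 218 + (1/26)*(1/166)*2498 = 218 + 1249/2158 = 471693/2158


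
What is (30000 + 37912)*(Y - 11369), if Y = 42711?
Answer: 2128497904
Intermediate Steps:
(30000 + 37912)*(Y - 11369) = (30000 + 37912)*(42711 - 11369) = 67912*31342 = 2128497904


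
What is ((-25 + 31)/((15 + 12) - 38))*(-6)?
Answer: 36/11 ≈ 3.2727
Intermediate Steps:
((-25 + 31)/((15 + 12) - 38))*(-6) = (6/(27 - 38))*(-6) = (6/(-11))*(-6) = (6*(-1/11))*(-6) = -6/11*(-6) = 36/11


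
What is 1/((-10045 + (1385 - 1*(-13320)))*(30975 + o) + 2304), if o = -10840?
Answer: 1/93831404 ≈ 1.0657e-8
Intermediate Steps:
1/((-10045 + (1385 - 1*(-13320)))*(30975 + o) + 2304) = 1/((-10045 + (1385 - 1*(-13320)))*(30975 - 10840) + 2304) = 1/((-10045 + (1385 + 13320))*20135 + 2304) = 1/((-10045 + 14705)*20135 + 2304) = 1/(4660*20135 + 2304) = 1/(93829100 + 2304) = 1/93831404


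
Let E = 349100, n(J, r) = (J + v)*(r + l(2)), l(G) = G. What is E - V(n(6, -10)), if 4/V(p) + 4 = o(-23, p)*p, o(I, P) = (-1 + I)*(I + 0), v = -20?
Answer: 5395340499/15455 ≈ 3.4910e+5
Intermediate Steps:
n(J, r) = (-20 + J)*(2 + r) (n(J, r) = (J - 20)*(r + 2) = (-20 + J)*(2 + r))
o(I, P) = I*(-1 + I) (o(I, P) = (-1 + I)*I = I*(-1 + I))
V(p) = 4/(-4 + 552*p) (V(p) = 4/(-4 + (-23*(-1 - 23))*p) = 4/(-4 + (-23*(-24))*p) = 4/(-4 + 552*p))
E - V(n(6, -10)) = 349100 - 1/(-1 + 138*(-40 - 20*(-10) + 2*6 + 6*(-10))) = 349100 - 1/(-1 + 138*(-40 + 200 + 12 - 60)) = 349100 - 1/(-1 + 138*112) = 349100 - 1/(-1 + 15456) = 349100 - 1/15455 = 5395340499/15455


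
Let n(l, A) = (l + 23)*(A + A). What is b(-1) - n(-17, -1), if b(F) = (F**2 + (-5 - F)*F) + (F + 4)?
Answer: 20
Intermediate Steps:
b(F) = 4 + F + F**2 + F*(-5 - F) (b(F) = (F**2 + F*(-5 - F)) + (4 + F) = 4 + F + F**2 + F*(-5 - F))
n(l, A) = 2*A*(23 + l) (n(l, A) = (23 + l)*(2*A) = 2*A*(23 + l))
b(-1) - n(-17, -1) = (4 - 4*(-1)) - 2*(-1)*(23 - 17) = (4 + 4) - 2*(-1)*6 = 8 - 1*(-12) = 8 + 12 = 20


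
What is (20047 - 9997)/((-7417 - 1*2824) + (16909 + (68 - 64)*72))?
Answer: 5025/3478 ≈ 1.4448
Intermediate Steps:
(20047 - 9997)/((-7417 - 1*2824) + (16909 + (68 - 64)*72)) = 10050/((-7417 - 2824) + (16909 + 4*72)) = 10050/(-10241 + (16909 + 288)) = 10050/(-10241 + 17197) = 10050/6956 = 10050*(1/6956) = 5025/3478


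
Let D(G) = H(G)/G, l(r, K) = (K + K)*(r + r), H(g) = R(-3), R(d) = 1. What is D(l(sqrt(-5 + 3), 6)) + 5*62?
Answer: 310 - I*sqrt(2)/48 ≈ 310.0 - 0.029463*I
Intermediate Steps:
H(g) = 1
l(r, K) = 4*K*r (l(r, K) = (2*K)*(2*r) = 4*K*r)
D(G) = 1/G
D(l(sqrt(-5 + 3), 6)) + 5*62 = 1/(4*6*sqrt(-5 + 3)) + 5*62 = 1/(4*6*sqrt(-2)) + 310 = 1/(4*6*(I*sqrt(2))) + 310 = 1/(24*I*sqrt(2)) + 310 = -I*sqrt(2)/48 + 310 = 310 - I*sqrt(2)/48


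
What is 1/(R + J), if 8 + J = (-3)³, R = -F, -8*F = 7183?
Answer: 8/6903 ≈ 0.0011589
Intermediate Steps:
F = -7183/8 (F = -⅛*7183 = -7183/8 ≈ -897.88)
R = 7183/8 (R = -1*(-7183/8) = 7183/8 ≈ 897.88)
J = -35 (J = -8 + (-3)³ = -8 - 27 = -35)
1/(R + J) = 1/(7183/8 - 35) = 1/(6903/8) = 8/6903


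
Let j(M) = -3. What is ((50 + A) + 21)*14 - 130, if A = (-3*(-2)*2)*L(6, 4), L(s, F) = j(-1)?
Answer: 360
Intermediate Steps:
L(s, F) = -3
A = -36 (A = (-3*(-2)*2)*(-3) = (6*2)*(-3) = 12*(-3) = -36)
((50 + A) + 21)*14 - 130 = ((50 - 36) + 21)*14 - 130 = (14 + 21)*14 - 130 = 35*14 - 130 = 490 - 130 = 360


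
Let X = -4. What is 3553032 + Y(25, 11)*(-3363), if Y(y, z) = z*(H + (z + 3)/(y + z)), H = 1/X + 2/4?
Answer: 42352771/12 ≈ 3.5294e+6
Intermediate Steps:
H = ¼ (H = 1/(-4) + 2/4 = 1*(-¼) + 2*(¼) = -¼ + ½ = ¼ ≈ 0.25000)
Y(y, z) = z*(¼ + (3 + z)/(y + z)) (Y(y, z) = z*(¼ + (z + 3)/(y + z)) = z*(¼ + (3 + z)/(y + z)))
3553032 + Y(25, 11)*(-3363) = 3553032 + ((¼)*11*(12 + 25 + 5*11)/(25 + 11))*(-3363) = 3553032 + ((¼)*11*(12 + 25 + 55)/36)*(-3363) = 3553032 + ((¼)*11*(1/36)*92)*(-3363) = 3553032 + (253/36)*(-3363) = 3553032 - 283613/12 = 42352771/12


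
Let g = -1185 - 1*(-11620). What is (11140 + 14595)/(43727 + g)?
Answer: 25735/54162 ≈ 0.47515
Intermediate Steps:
g = 10435 (g = -1185 + 11620 = 10435)
(11140 + 14595)/(43727 + g) = (11140 + 14595)/(43727 + 10435) = 25735/54162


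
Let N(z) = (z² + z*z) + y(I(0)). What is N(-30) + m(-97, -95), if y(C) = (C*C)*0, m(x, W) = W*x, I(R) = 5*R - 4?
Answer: 11015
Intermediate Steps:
I(R) = -4 + 5*R
y(C) = 0 (y(C) = C²*0 = 0)
N(z) = 2*z² (N(z) = (z² + z*z) + 0 = (z² + z²) + 0 = 2*z² + 0 = 2*z²)
N(-30) + m(-97, -95) = 2*(-30)² - 95*(-97) = 2*900 + 9215 = 1800 + 9215 = 11015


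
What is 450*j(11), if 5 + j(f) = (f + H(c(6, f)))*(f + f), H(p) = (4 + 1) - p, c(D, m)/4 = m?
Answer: -279450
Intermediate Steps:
c(D, m) = 4*m
H(p) = 5 - p
j(f) = -5 + 2*f*(5 - 3*f) (j(f) = -5 + (f + (5 - 4*f))*(f + f) = -5 + (f + (5 - 4*f))*(2*f) = -5 + (5 - 3*f)*(2*f) = -5 + 2*f*(5 - 3*f))
450*j(11) = 450*(-5 - 6*11² + 10*11) = 450*(-5 - 6*121 + 110) = 450*(-5 - 726 + 110) = 450*(-621) = -279450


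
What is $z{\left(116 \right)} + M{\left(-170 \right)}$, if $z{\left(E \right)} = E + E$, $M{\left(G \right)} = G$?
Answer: $62$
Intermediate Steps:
$z{\left(E \right)} = 2 E$
$z{\left(116 \right)} + M{\left(-170 \right)} = 2 \cdot 116 - 170 = 232 - 170 = 62$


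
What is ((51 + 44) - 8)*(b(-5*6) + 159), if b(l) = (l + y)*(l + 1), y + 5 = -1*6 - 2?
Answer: 122322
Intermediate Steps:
y = -13 (y = -5 + (-1*6 - 2) = -5 + (-6 - 2) = -5 - 8 = -13)
b(l) = (1 + l)*(-13 + l) (b(l) = (l - 13)*(l + 1) = (-13 + l)*(1 + l) = (1 + l)*(-13 + l))
((51 + 44) - 8)*(b(-5*6) + 159) = ((51 + 44) - 8)*((-13 + (-5*6)² - (-60)*6) + 159) = (95 - 8)*((-13 + (-30)² - 12*(-30)) + 159) = 87*((-13 + 900 + 360) + 159) = 87*(1247 + 159) = 87*1406 = 122322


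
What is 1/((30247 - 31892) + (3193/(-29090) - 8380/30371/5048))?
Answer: -278741849045/458560952402159 ≈ -0.00060786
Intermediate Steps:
1/((30247 - 31892) + (3193/(-29090) - 8380/30371/5048)) = 1/(-1645 + (3193*(-1/29090) - 8380*1/30371*(1/5048))) = 1/(-1645 + (-3193/29090 - 8380/30371*1/5048)) = 1/(-1645 + (-3193/29090 - 2095/38328202)) = 1/(-1645 - 30610723134/278741849045) = 1/(-458560952402159/278741849045) = -278741849045/458560952402159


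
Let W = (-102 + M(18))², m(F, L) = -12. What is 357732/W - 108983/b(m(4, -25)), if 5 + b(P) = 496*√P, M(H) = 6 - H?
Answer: 1554362876/56092123 + 108111136*I*√3/2952217 ≈ 27.711 + 63.428*I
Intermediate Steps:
b(P) = -5 + 496*√P
W = 12996 (W = (-102 + (6 - 1*18))² = (-102 + (6 - 18))² = (-102 - 12)² = (-114)² = 12996)
357732/W - 108983/b(m(4, -25)) = 357732/12996 - 108983/(-5 + 496*√(-12)) = 357732*(1/12996) - 108983/(-5 + 496*(2*I*√3)) = 523/19 - 108983/(-5 + 992*I*√3)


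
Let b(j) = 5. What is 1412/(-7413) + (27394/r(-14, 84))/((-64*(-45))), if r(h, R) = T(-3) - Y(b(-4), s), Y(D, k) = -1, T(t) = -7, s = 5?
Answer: -107399/60480 ≈ -1.7758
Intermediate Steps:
r(h, R) = -6 (r(h, R) = -7 - 1*(-1) = -7 + 1 = -6)
1412/(-7413) + (27394/r(-14, 84))/((-64*(-45))) = 1412/(-7413) + (27394/(-6))/((-64*(-45))) = 1412*(-1/7413) + (27394*(-⅙))/2880 = -4/21 - 13697/3*1/2880 = -4/21 - 13697/8640 = -107399/60480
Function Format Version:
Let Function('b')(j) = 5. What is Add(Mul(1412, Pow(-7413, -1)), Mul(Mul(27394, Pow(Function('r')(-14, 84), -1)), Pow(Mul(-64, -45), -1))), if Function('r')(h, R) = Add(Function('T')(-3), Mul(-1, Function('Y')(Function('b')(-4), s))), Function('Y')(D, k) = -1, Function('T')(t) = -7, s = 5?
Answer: Rational(-107399, 60480) ≈ -1.7758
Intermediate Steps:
Function('r')(h, R) = -6 (Function('r')(h, R) = Add(-7, Mul(-1, -1)) = Add(-7, 1) = -6)
Add(Mul(1412, Pow(-7413, -1)), Mul(Mul(27394, Pow(Function('r')(-14, 84), -1)), Pow(Mul(-64, -45), -1))) = Add(Mul(1412, Pow(-7413, -1)), Mul(Mul(27394, Pow(-6, -1)), Pow(Mul(-64, -45), -1))) = Add(Mul(1412, Rational(-1, 7413)), Mul(Mul(27394, Rational(-1, 6)), Pow(2880, -1))) = Add(Rational(-4, 21), Mul(Rational(-13697, 3), Rational(1, 2880))) = Add(Rational(-4, 21), Rational(-13697, 8640)) = Rational(-107399, 60480)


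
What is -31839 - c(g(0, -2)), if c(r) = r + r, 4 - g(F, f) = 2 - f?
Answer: -31839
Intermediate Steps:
g(F, f) = 2 + f (g(F, f) = 4 - (2 - f) = 4 + (-2 + f) = 2 + f)
c(r) = 2*r
-31839 - c(g(0, -2)) = -31839 - 2*(2 - 2) = -31839 - 2*0 = -31839 - 1*0 = -31839 + 0 = -31839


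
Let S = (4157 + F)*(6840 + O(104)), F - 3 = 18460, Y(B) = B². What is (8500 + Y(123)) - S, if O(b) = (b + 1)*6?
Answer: -168947771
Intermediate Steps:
O(b) = 6 + 6*b (O(b) = (1 + b)*6 = 6 + 6*b)
F = 18463 (F = 3 + 18460 = 18463)
S = 168971400 (S = (4157 + 18463)*(6840 + (6 + 6*104)) = 22620*(6840 + (6 + 624)) = 22620*(6840 + 630) = 22620*7470 = 168971400)
(8500 + Y(123)) - S = (8500 + 123²) - 1*168971400 = (8500 + 15129) - 168971400 = 23629 - 168971400 = -168947771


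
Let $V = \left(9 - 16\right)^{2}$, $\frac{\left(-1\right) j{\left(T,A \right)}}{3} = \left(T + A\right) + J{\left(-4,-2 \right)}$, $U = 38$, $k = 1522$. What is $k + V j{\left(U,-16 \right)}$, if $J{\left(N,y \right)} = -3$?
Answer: $-1271$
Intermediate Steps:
$j{\left(T,A \right)} = 9 - 3 A - 3 T$ ($j{\left(T,A \right)} = - 3 \left(\left(T + A\right) - 3\right) = - 3 \left(\left(A + T\right) - 3\right) = - 3 \left(-3 + A + T\right) = 9 - 3 A - 3 T$)
$V = 49$ ($V = \left(-7\right)^{2} = 49$)
$k + V j{\left(U,-16 \right)} = 1522 + 49 \left(9 - -48 - 114\right) = 1522 + 49 \left(9 + 48 - 114\right) = 1522 + 49 \left(-57\right) = 1522 - 2793 = -1271$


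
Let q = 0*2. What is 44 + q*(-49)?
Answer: 44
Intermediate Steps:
q = 0
44 + q*(-49) = 44 + 0*(-49) = 44 + 0 = 44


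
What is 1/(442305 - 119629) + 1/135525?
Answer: 458201/43730664900 ≈ 1.0478e-5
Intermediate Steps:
1/(442305 - 119629) + 1/135525 = 1/322676 + 1/135525 = 458201/43730664900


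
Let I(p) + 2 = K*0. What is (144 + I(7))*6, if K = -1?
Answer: 852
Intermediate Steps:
I(p) = -2 (I(p) = -2 - 1*0 = -2 + 0 = -2)
(144 + I(7))*6 = (144 - 2)*6 = 142*6 = 852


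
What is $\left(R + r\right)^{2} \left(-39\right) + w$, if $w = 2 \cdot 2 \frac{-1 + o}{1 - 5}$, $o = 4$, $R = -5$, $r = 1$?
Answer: $-627$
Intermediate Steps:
$w = -3$ ($w = 2 \cdot 2 \frac{-1 + 4}{1 - 5} = 4 \frac{3}{-4} = 4 \cdot 3 \left(- \frac{1}{4}\right) = 4 \left(- \frac{3}{4}\right) = -3$)
$\left(R + r\right)^{2} \left(-39\right) + w = \left(-5 + 1\right)^{2} \left(-39\right) - 3 = \left(-4\right)^{2} \left(-39\right) - 3 = 16 \left(-39\right) - 3 = -624 - 3 = -627$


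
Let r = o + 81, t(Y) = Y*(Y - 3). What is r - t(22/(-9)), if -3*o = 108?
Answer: 2567/81 ≈ 31.691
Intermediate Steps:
o = -36 (o = -⅓*108 = -36)
t(Y) = Y*(-3 + Y)
r = 45 (r = -36 + 81 = 45)
r - t(22/(-9)) = 45 - 22/(-9)*(-3 + 22/(-9)) = 45 - 22*(-⅑)*(-3 + 22*(-⅑)) = 45 - (-22)*(-3 - 22/9)/9 = 45 - (-22)*(-49)/(9*9) = 45 - 1*1078/81 = 45 - 1078/81 = 2567/81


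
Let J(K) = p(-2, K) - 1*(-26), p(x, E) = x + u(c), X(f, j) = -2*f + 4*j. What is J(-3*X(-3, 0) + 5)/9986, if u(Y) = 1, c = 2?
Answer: 25/9986 ≈ 0.0025035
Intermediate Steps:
p(x, E) = 1 + x (p(x, E) = x + 1 = 1 + x)
J(K) = 25 (J(K) = (1 - 2) - 1*(-26) = -1 + 26 = 25)
J(-3*X(-3, 0) + 5)/9986 = 25/9986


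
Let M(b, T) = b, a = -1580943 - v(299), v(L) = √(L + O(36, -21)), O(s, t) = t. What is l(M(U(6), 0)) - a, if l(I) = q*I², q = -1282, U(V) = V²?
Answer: -80529 + √278 ≈ -80512.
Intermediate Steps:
v(L) = √(-21 + L) (v(L) = √(L - 21) = √(-21 + L))
a = -1580943 - √278 (a = -1580943 - √(-21 + 299) = -1580943 - √278 ≈ -1.5810e+6)
l(I) = -1282*I²
l(M(U(6), 0)) - a = -1282*(6²)² - (-1580943 - √278) = -1282*36² + (1580943 + √278) = -1282*1296 + (1580943 + √278) = -1661472 + (1580943 + √278) = -80529 + √278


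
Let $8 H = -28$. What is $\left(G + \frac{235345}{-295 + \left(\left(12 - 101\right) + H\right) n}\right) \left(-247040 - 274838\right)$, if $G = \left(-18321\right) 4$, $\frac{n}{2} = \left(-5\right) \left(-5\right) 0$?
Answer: $\frac{2281037409350}{59} \approx 3.8662 \cdot 10^{10}$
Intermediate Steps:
$H = - \frac{7}{2}$ ($H = \frac{1}{8} \left(-28\right) = - \frac{7}{2} \approx -3.5$)
$n = 0$ ($n = 2 \left(-5\right) \left(-5\right) 0 = 2 \cdot 25 \cdot 0 = 2 \cdot 0 = 0$)
$G = -73284$
$\left(G + \frac{235345}{-295 + \left(\left(12 - 101\right) + H\right) n}\right) \left(-247040 - 274838\right) = \left(-73284 + \frac{235345}{-295 + \left(\left(12 - 101\right) - \frac{7}{2}\right) 0}\right) \left(-247040 - 274838\right) = \left(-73284 + \frac{235345}{-295 + \left(-89 - \frac{7}{2}\right) 0}\right) \left(-521878\right) = \left(-73284 + \frac{235345}{-295 - 0}\right) \left(-521878\right) = \left(-73284 + \frac{235345}{-295 + 0}\right) \left(-521878\right) = \left(-73284 + \frac{235345}{-295}\right) \left(-521878\right) = \left(-73284 + 235345 \left(- \frac{1}{295}\right)\right) \left(-521878\right) = \left(-73284 - \frac{47069}{59}\right) \left(-521878\right) = \left(- \frac{4370825}{59}\right) \left(-521878\right) = \frac{2281037409350}{59}$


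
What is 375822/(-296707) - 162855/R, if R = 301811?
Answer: -161747432127/89549436377 ≈ -1.8062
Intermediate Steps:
375822/(-296707) - 162855/R = 375822/(-296707) - 162855/301811 = 375822*(-1/296707) - 162855*1/301811 = -375822/296707 - 162855/301811 = -161747432127/89549436377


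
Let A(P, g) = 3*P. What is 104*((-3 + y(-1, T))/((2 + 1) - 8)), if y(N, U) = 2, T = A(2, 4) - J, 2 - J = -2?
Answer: 104/5 ≈ 20.800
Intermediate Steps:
J = 4 (J = 2 - 1*(-2) = 2 + 2 = 4)
T = 2 (T = 3*2 - 1*4 = 6 - 4 = 2)
104*((-3 + y(-1, T))/((2 + 1) - 8)) = 104*((-3 + 2)/((2 + 1) - 8)) = 104*(-1/(3 - 8)) = 104*(-1/(-5)) = 104*(-1*(-1/5)) = 104*(1/5) = 104/5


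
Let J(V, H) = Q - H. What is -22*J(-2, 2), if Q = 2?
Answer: 0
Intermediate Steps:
J(V, H) = 2 - H
-22*J(-2, 2) = -22*(2 - 1*2) = -22*(2 - 2) = -22*0 = 0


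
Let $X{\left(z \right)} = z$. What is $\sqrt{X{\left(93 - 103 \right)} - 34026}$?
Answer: $2 i \sqrt{8509} \approx 184.49 i$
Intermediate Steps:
$\sqrt{X{\left(93 - 103 \right)} - 34026} = \sqrt{\left(93 - 103\right) - 34026} = \sqrt{-10 - 34026} = \sqrt{-34036} = 2 i \sqrt{8509}$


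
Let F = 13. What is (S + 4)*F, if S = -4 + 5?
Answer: 65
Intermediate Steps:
S = 1
(S + 4)*F = (1 + 4)*13 = 5*13 = 65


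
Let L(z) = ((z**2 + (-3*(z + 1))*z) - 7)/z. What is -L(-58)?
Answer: -6561/58 ≈ -113.12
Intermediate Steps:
L(z) = (-7 + z**2 + z*(-3 - 3*z))/z (L(z) = ((z**2 + (-3*(1 + z))*z) - 7)/z = ((z**2 + (-3 - 3*z)*z) - 7)/z = ((z**2 + z*(-3 - 3*z)) - 7)/z = (-7 + z**2 + z*(-3 - 3*z))/z)
-L(-58) = -(-3 - 7/(-58) - 2*(-58)) = -(-3 - 7*(-1/58) + 116) = -(-3 + 7/58 + 116) = -1*6561/58 = -6561/58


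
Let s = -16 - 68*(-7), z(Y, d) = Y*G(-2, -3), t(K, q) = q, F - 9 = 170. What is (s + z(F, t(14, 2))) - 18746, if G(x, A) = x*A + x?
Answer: -17570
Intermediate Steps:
G(x, A) = x + A*x (G(x, A) = A*x + x = x + A*x)
F = 179 (F = 9 + 170 = 179)
z(Y, d) = 4*Y (z(Y, d) = Y*(-2*(1 - 3)) = Y*(-2*(-2)) = Y*4 = 4*Y)
s = 460 (s = -16 + 476 = 460)
(s + z(F, t(14, 2))) - 18746 = (460 + 4*179) - 18746 = (460 + 716) - 18746 = 1176 - 18746 = -17570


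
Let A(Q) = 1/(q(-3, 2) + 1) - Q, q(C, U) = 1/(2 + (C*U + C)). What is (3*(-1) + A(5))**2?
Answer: 1681/36 ≈ 46.694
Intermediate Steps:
q(C, U) = 1/(2 + C + C*U) (q(C, U) = 1/(2 + (C + C*U)) = 1/(2 + C + C*U))
A(Q) = 7/6 - Q (A(Q) = 1/(1/(2 - 3 - 3*2) + 1) - Q = 1/(1/(2 - 3 - 6) + 1) - Q = 1/(1/(-7) + 1) - Q = 1/(-1/7 + 1) - Q = 1/(6/7) - Q = 7/6 - Q)
(3*(-1) + A(5))**2 = (3*(-1) + (7/6 - 1*5))**2 = (-3 + (7/6 - 5))**2 = (-3 - 23/6)**2 = (-41/6)**2 = 1681/36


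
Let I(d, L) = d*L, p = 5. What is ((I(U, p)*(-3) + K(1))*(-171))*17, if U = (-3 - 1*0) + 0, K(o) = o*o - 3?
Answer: -125001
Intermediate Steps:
K(o) = -3 + o² (K(o) = o² - 3 = -3 + o²)
U = -3 (U = (-3 + 0) + 0 = -3 + 0 = -3)
I(d, L) = L*d
((I(U, p)*(-3) + K(1))*(-171))*17 = (((5*(-3))*(-3) + (-3 + 1²))*(-171))*17 = ((-15*(-3) + (-3 + 1))*(-171))*17 = ((45 - 2)*(-171))*17 = (43*(-171))*17 = -7353*17 = -125001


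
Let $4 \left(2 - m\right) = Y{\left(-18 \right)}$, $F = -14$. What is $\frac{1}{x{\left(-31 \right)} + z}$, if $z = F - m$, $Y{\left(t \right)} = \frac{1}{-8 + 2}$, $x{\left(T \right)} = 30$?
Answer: $\frac{24}{335} \approx 0.071642$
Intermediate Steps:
$Y{\left(t \right)} = - \frac{1}{6}$ ($Y{\left(t \right)} = \frac{1}{-6} = - \frac{1}{6}$)
$m = \frac{49}{24}$ ($m = 2 - - \frac{1}{24} = 2 + \frac{1}{24} = \frac{49}{24} \approx 2.0417$)
$z = - \frac{385}{24}$ ($z = -14 - \frac{49}{24} = - \frac{385}{24} \approx -16.042$)
$\frac{1}{x{\left(-31 \right)} + z} = \frac{1}{30 - \frac{385}{24}} = \frac{1}{\frac{335}{24}} = \frac{24}{335}$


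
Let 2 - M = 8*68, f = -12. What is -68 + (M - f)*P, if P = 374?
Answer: -198288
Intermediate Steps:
M = -542 (M = 2 - 8*68 = 2 - 1*544 = 2 - 544 = -542)
-68 + (M - f)*P = -68 + (-542 - 1*(-12))*374 = -68 + (-542 + 12)*374 = -68 - 530*374 = -68 - 198220 = -198288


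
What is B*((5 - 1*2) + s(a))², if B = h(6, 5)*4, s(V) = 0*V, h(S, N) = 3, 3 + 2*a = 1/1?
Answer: 108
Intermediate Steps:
a = -1 (a = -3/2 + (½)/1 = -3/2 + (½)*1 = -3/2 + ½ = -1)
s(V) = 0
B = 12 (B = 3*4 = 12)
B*((5 - 1*2) + s(a))² = 12*((5 - 1*2) + 0)² = 12*((5 - 2) + 0)² = 12*(3 + 0)² = 12*3² = 12*9 = 108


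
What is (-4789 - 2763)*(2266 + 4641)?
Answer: -52161664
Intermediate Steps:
(-4789 - 2763)*(2266 + 4641) = -7552*6907 = -52161664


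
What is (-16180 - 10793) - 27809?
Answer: -54782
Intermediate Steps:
(-16180 - 10793) - 27809 = -26973 - 27809 = -54782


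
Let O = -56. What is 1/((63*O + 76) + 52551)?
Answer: 1/49099 ≈ 2.0367e-5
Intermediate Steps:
1/((63*O + 76) + 52551) = 1/((63*(-56) + 76) + 52551) = 1/((-3528 + 76) + 52551) = 1/(-3452 + 52551) = 1/49099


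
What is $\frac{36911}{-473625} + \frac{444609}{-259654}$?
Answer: $- \frac{220162026419}{122978625750} \approx -1.7902$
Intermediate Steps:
$\frac{36911}{-473625} + \frac{444609}{-259654} = 36911 \left(- \frac{1}{473625}\right) + 444609 \left(- \frac{1}{259654}\right) = - \frac{36911}{473625} - \frac{444609}{259654} = - \frac{220162026419}{122978625750}$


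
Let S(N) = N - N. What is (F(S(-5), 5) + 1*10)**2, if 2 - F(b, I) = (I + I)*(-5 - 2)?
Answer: 6724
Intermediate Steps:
S(N) = 0
F(b, I) = 2 + 14*I (F(b, I) = 2 - (I + I)*(-5 - 2) = 2 - 2*I*(-7) = 2 - (-14)*I = 2 + 14*I)
(F(S(-5), 5) + 1*10)**2 = ((2 + 14*5) + 1*10)**2 = ((2 + 70) + 10)**2 = (72 + 10)**2 = 82**2 = 6724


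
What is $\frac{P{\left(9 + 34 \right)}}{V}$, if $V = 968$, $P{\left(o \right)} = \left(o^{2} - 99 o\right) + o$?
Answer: $- \frac{215}{88} \approx -2.4432$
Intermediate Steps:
$P{\left(o \right)} = o^{2} - 98 o$
$\frac{P{\left(9 + 34 \right)}}{V} = \frac{\left(9 + 34\right) \left(-98 + \left(9 + 34\right)\right)}{968} = 43 \left(-98 + 43\right) \frac{1}{968} = 43 \left(-55\right) \frac{1}{968} = \left(-2365\right) \frac{1}{968} = - \frac{215}{88}$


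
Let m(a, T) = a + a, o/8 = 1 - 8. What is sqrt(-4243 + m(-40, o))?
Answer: I*sqrt(4323) ≈ 65.75*I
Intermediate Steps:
o = -56 (o = 8*(1 - 8) = 8*(-7) = -56)
m(a, T) = 2*a
sqrt(-4243 + m(-40, o)) = sqrt(-4243 + 2*(-40)) = sqrt(-4243 - 80) = sqrt(-4323) = I*sqrt(4323)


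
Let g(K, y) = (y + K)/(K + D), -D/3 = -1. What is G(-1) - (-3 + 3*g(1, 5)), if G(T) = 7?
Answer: 11/2 ≈ 5.5000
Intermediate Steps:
D = 3 (D = -3*(-1) = 3)
g(K, y) = (K + y)/(3 + K) (g(K, y) = (y + K)/(K + 3) = (K + y)/(3 + K))
G(-1) - (-3 + 3*g(1, 5)) = 7 - (-3 + 3*((1 + 5)/(3 + 1))) = 7 - (-3 + 3*(6/4)) = 7 - (-3 + 3*((1/4)*6)) = 7 - (-3 + 3*(3/2)) = 7 - (-3 + 9/2) = 7 - 1*3/2 = 7 - 3/2 = 11/2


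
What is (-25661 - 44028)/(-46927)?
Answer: 69689/46927 ≈ 1.4851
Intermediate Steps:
(-25661 - 44028)/(-46927) = -69689*(-1/46927) = 69689/46927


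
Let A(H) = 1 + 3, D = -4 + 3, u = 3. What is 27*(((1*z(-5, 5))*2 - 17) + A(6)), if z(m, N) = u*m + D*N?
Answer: -1431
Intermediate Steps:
D = -1
A(H) = 4
z(m, N) = -N + 3*m (z(m, N) = 3*m - N = -N + 3*m)
27*(((1*z(-5, 5))*2 - 17) + A(6)) = 27*(((1*(-1*5 + 3*(-5)))*2 - 17) + 4) = 27*(((1*(-5 - 15))*2 - 17) + 4) = 27*(((1*(-20))*2 - 17) + 4) = 27*((-20*2 - 17) + 4) = 27*((-40 - 17) + 4) = 27*(-57 + 4) = 27*(-53) = -1431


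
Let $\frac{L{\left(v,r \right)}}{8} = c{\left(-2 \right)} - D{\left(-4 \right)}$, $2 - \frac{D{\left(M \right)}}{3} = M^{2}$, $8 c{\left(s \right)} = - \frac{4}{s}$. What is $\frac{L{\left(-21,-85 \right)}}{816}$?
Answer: $\frac{169}{408} \approx 0.41422$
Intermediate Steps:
$c{\left(s \right)} = - \frac{1}{2 s}$ ($c{\left(s \right)} = \frac{\left(-4\right) \frac{1}{s}}{8} = - \frac{1}{2 s}$)
$D{\left(M \right)} = 6 - 3 M^{2}$
$L{\left(v,r \right)} = 338$ ($L{\left(v,r \right)} = 8 \left(- \frac{1}{2 \left(-2\right)} - \left(6 - 3 \left(-4\right)^{2}\right)\right) = 8 \left(\left(- \frac{1}{2}\right) \left(- \frac{1}{2}\right) - \left(6 - 48\right)\right) = 8 \left(\frac{1}{4} - \left(6 - 48\right)\right) = 8 \left(\frac{1}{4} - -42\right) = 8 \left(\frac{1}{4} + 42\right) = 8 \cdot \frac{169}{4} = 338$)
$\frac{L{\left(-21,-85 \right)}}{816} = \frac{338}{816} = 338 \cdot \frac{1}{816} = \frac{169}{408}$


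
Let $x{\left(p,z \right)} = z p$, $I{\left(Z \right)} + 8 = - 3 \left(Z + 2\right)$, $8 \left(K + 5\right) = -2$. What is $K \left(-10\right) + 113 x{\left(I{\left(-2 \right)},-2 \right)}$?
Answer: $\frac{3721}{2} \approx 1860.5$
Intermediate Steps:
$K = - \frac{21}{4}$ ($K = -5 + \frac{1}{8} \left(-2\right) = -5 - \frac{1}{4} = - \frac{21}{4} \approx -5.25$)
$I{\left(Z \right)} = -14 - 3 Z$ ($I{\left(Z \right)} = -8 - 3 \left(Z + 2\right) = -8 - 3 \left(2 + Z\right) = -8 - \left(6 + 3 Z\right) = -14 - 3 Z$)
$x{\left(p,z \right)} = p z$
$K \left(-10\right) + 113 x{\left(I{\left(-2 \right)},-2 \right)} = \left(- \frac{21}{4}\right) \left(-10\right) + 113 \left(-14 - -6\right) \left(-2\right) = \frac{105}{2} + 113 \left(-14 + 6\right) \left(-2\right) = \frac{105}{2} + 113 \left(\left(-8\right) \left(-2\right)\right) = \frac{105}{2} + 113 \cdot 16 = \frac{105}{2} + 1808 = \frac{3721}{2}$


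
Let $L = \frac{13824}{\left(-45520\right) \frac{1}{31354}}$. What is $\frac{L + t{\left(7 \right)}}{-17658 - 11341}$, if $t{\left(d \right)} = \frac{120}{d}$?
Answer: $\frac{189287592}{577515085} \approx 0.32776$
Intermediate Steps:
$L = - \frac{27089856}{2845}$ ($L = \frac{13824}{\left(-45520\right) \frac{1}{31354}} = \frac{13824}{- \frac{22760}{15677}} = 13824 \left(- \frac{15677}{22760}\right) = - \frac{27089856}{2845} \approx -9521.9$)
$\frac{L + t{\left(7 \right)}}{-17658 - 11341} = \frac{- \frac{27089856}{2845} + \frac{120}{7}}{-17658 - 11341} = \frac{- \frac{27089856}{2845} + 120 \cdot \frac{1}{7}}{-28999} = \left(- \frac{27089856}{2845} + \frac{120}{7}\right) \left(- \frac{1}{28999}\right) = \left(- \frac{189287592}{19915}\right) \left(- \frac{1}{28999}\right) = \frac{189287592}{577515085}$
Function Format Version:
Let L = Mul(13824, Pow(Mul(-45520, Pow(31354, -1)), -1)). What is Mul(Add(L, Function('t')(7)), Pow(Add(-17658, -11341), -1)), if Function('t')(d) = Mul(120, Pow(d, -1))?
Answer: Rational(189287592, 577515085) ≈ 0.32776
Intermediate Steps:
L = Rational(-27089856, 2845) (L = Mul(13824, Pow(Mul(-45520, Rational(1, 31354)), -1)) = Mul(13824, Pow(Rational(-22760, 15677), -1)) = Mul(13824, Rational(-15677, 22760)) = Rational(-27089856, 2845) ≈ -9521.9)
Mul(Add(L, Function('t')(7)), Pow(Add(-17658, -11341), -1)) = Mul(Add(Rational(-27089856, 2845), Mul(120, Pow(7, -1))), Pow(Add(-17658, -11341), -1)) = Mul(Add(Rational(-27089856, 2845), Mul(120, Rational(1, 7))), Pow(-28999, -1)) = Mul(Add(Rational(-27089856, 2845), Rational(120, 7)), Rational(-1, 28999)) = Mul(Rational(-189287592, 19915), Rational(-1, 28999)) = Rational(189287592, 577515085)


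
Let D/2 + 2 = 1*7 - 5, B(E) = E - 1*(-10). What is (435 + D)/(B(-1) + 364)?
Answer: 435/373 ≈ 1.1662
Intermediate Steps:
B(E) = 10 + E (B(E) = E + 10 = 10 + E)
D = 0 (D = -4 + 2*(1*7 - 5) = -4 + 2*(7 - 5) = -4 + 2*2 = -4 + 4 = 0)
(435 + D)/(B(-1) + 364) = (435 + 0)/((10 - 1) + 364) = 435/(9 + 364) = 435/373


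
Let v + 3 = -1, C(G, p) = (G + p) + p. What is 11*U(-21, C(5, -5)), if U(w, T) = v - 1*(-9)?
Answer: 55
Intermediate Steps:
C(G, p) = G + 2*p
v = -4 (v = -3 - 1 = -4)
U(w, T) = 5 (U(w, T) = -4 - 1*(-9) = -4 + 9 = 5)
11*U(-21, C(5, -5)) = 11*5 = 55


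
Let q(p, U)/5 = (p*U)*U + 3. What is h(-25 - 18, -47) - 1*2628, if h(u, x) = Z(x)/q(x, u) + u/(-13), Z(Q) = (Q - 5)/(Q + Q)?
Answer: -348401000919/132739750 ≈ -2624.7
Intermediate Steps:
q(p, U) = 15 + 5*p*U² (q(p, U) = 5*((p*U)*U + 3) = 5*((U*p)*U + 3) = 5*(p*U² + 3) = 5*(3 + p*U²) = 15 + 5*p*U²)
Z(Q) = (-5 + Q)/(2*Q) (Z(Q) = (-5 + Q)/((2*Q)) = (-5 + Q)*(1/(2*Q)) = (-5 + Q)/(2*Q))
h(u, x) = -u/13 + (-5 + x)/(2*x*(15 + 5*x*u²)) (h(u, x) = ((-5 + x)/(2*x))/(15 + 5*x*u²) + u/(-13) = (-5 + x)/(2*x*(15 + 5*x*u²)) + u*(-1/13) = (-5 + x)/(2*x*(15 + 5*x*u²)) - u/13 = -u/13 + (-5 + x)/(2*x*(15 + 5*x*u²)))
h(-25 - 18, -47) - 1*2628 = (1/130)*(-65 + 13*(-47) - 10*(-25 - 18)*(-47)*(3 - 47*(-25 - 18)²))/(-47*(3 - 47*(-25 - 18)²)) - 1*2628 = (1/130)*(-1/47)*(-65 - 611 - 10*(-43)*(-47)*(3 - 47*(-43)²))/(3 - 47*(-43)²) - 2628 = (1/130)*(-1/47)*(-65 - 611 - 10*(-43)*(-47)*(3 - 47*1849))/(3 - 47*1849) - 2628 = (1/130)*(-1/47)*(-65 - 611 - 10*(-43)*(-47)*(3 - 86903))/(3 - 86903) - 2628 = (1/130)*(-1/47)*(-65 - 611 - 10*(-43)*(-47)*(-86900))/(-86900) - 2628 = (1/130)*(-1/47)*(-1/86900)*(-65 - 611 + 1756249000) - 2628 = (1/130)*(-1/47)*(-1/86900)*1756248324 - 2628 = 439062081/132739750 - 2628 = -348401000919/132739750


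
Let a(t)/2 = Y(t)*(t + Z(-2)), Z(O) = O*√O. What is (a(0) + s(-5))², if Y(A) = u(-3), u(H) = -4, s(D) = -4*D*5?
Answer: 9488 + 3200*I*√2 ≈ 9488.0 + 4525.5*I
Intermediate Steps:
s(D) = -20*D
Z(O) = O^(3/2)
Y(A) = -4
a(t) = -8*t + 16*I*√2 (a(t) = 2*(-4*(t + (-2)^(3/2))) = 2*(-4*(t - 2*I*√2)) = 2*(-4*t + 8*I*√2) = -8*t + 16*I*√2)
(a(0) + s(-5))² = ((-8*0 + 16*I*√2) - 20*(-5))² = ((0 + 16*I*√2) + 100)² = (16*I*√2 + 100)² = (100 + 16*I*√2)²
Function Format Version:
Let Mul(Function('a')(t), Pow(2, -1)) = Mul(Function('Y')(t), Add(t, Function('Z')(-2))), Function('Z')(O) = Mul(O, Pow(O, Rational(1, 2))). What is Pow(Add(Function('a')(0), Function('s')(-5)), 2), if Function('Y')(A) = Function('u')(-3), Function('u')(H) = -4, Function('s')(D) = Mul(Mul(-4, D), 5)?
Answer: Add(9488, Mul(3200, I, Pow(2, Rational(1, 2)))) ≈ Add(9488.0, Mul(4525.5, I))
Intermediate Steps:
Function('s')(D) = Mul(-20, D)
Function('Z')(O) = Pow(O, Rational(3, 2))
Function('Y')(A) = -4
Function('a')(t) = Add(Mul(-8, t), Mul(16, I, Pow(2, Rational(1, 2)))) (Function('a')(t) = Mul(2, Mul(-4, Add(t, Pow(-2, Rational(3, 2))))) = Mul(2, Mul(-4, Add(t, Mul(-2, I, Pow(2, Rational(1, 2)))))) = Mul(2, Add(Mul(-4, t), Mul(8, I, Pow(2, Rational(1, 2))))) = Add(Mul(-8, t), Mul(16, I, Pow(2, Rational(1, 2)))))
Pow(Add(Function('a')(0), Function('s')(-5)), 2) = Pow(Add(Add(Mul(-8, 0), Mul(16, I, Pow(2, Rational(1, 2)))), Mul(-20, -5)), 2) = Pow(Add(Add(0, Mul(16, I, Pow(2, Rational(1, 2)))), 100), 2) = Pow(Add(Mul(16, I, Pow(2, Rational(1, 2))), 100), 2) = Pow(Add(100, Mul(16, I, Pow(2, Rational(1, 2)))), 2)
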